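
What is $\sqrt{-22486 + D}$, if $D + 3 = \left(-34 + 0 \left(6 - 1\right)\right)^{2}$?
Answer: $i \sqrt{21333} \approx 146.06 i$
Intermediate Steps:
$D = 1153$ ($D = -3 + \left(-34 + 0 \left(6 - 1\right)\right)^{2} = -3 + \left(-34 + 0 \cdot 5\right)^{2} = -3 + \left(-34 + 0\right)^{2} = -3 + \left(-34\right)^{2} = -3 + 1156 = 1153$)
$\sqrt{-22486 + D} = \sqrt{-22486 + 1153} = \sqrt{-21333} = i \sqrt{21333}$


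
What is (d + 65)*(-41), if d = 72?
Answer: -5617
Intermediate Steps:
(d + 65)*(-41) = (72 + 65)*(-41) = 137*(-41) = -5617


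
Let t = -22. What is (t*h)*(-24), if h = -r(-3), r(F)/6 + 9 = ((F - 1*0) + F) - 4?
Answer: 60192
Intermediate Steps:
r(F) = -78 + 12*F (r(F) = -54 + 6*(((F - 1*0) + F) - 4) = -54 + 6*(((F + 0) + F) - 4) = -54 + 6*((F + F) - 4) = -54 + 6*(2*F - 4) = -54 + 6*(-4 + 2*F) = -54 + (-24 + 12*F) = -78 + 12*F)
h = 114 (h = -(-78 + 12*(-3)) = -(-78 - 36) = -1*(-114) = 114)
(t*h)*(-24) = -22*114*(-24) = -2508*(-24) = 60192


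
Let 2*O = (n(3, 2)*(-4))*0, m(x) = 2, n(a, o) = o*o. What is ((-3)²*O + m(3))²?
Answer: 4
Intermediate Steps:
n(a, o) = o²
O = 0 (O = ((2²*(-4))*0)/2 = ((4*(-4))*0)/2 = (-16*0)/2 = (½)*0 = 0)
((-3)²*O + m(3))² = ((-3)²*0 + 2)² = (9*0 + 2)² = (0 + 2)² = 2² = 4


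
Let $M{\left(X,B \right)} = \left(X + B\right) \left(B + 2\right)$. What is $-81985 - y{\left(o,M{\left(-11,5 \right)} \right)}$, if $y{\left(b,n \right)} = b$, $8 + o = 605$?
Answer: $-82582$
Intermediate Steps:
$M{\left(X,B \right)} = \left(2 + B\right) \left(B + X\right)$ ($M{\left(X,B \right)} = \left(B + X\right) \left(2 + B\right) = \left(2 + B\right) \left(B + X\right)$)
$o = 597$ ($o = -8 + 605 = 597$)
$-81985 - y{\left(o,M{\left(-11,5 \right)} \right)} = -81985 - 597 = -82582$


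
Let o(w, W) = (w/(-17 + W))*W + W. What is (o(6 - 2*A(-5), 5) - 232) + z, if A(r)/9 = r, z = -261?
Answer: -528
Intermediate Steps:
A(r) = 9*r
o(w, W) = W + W*w/(-17 + W) (o(w, W) = (w/(-17 + W))*W + W = W*w/(-17 + W) + W = W + W*w/(-17 + W))
(o(6 - 2*A(-5), 5) - 232) + z = (5*(-17 + 5 + (6 - 18*(-5)))/(-17 + 5) - 232) - 261 = (5*(-17 + 5 + (6 - 2*(-45)))/(-12) - 232) - 261 = (5*(-1/12)*(-17 + 5 + (6 + 90)) - 232) - 261 = (5*(-1/12)*(-17 + 5 + 96) - 232) - 261 = (5*(-1/12)*84 - 232) - 261 = (-35 - 232) - 261 = -267 - 261 = -528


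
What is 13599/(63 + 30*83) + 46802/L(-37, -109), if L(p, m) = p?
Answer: -1071913/851 ≈ -1259.6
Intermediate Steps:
13599/(63 + 30*83) + 46802/L(-37, -109) = 13599/(63 + 30*83) + 46802/(-37) = 13599/(63 + 2490) + 46802*(-1/37) = 13599/2553 - 46802/37 = 13599*(1/2553) - 46802/37 = 4533/851 - 46802/37 = -1071913/851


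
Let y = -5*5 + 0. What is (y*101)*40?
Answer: -101000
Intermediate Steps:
y = -25 (y = -25 + 0 = -25)
(y*101)*40 = -25*101*40 = -2525*40 = -101000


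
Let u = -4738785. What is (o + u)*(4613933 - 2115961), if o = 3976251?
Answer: -1904788581048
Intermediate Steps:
(o + u)*(4613933 - 2115961) = (3976251 - 4738785)*(4613933 - 2115961) = -762534*2497972 = -1904788581048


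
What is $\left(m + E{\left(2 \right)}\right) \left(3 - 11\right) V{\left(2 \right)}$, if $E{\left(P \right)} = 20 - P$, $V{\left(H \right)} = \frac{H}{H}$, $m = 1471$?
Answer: $-11912$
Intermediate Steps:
$V{\left(H \right)} = 1$
$\left(m + E{\left(2 \right)}\right) \left(3 - 11\right) V{\left(2 \right)} = \left(1471 + \left(20 - 2\right)\right) \left(3 - 11\right) 1 = \left(1471 + \left(20 - 2\right)\right) \left(\left(-8\right) 1\right) = \left(1471 + 18\right) \left(-8\right) = 1489 \left(-8\right) = -11912$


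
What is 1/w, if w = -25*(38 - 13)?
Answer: -1/625 ≈ -0.0016000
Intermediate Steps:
w = -625 (w = -25*25 = -625)
1/w = 1/(-625) = -1/625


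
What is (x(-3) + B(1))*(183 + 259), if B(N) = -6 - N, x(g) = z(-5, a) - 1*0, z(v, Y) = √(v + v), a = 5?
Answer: -3094 + 442*I*√10 ≈ -3094.0 + 1397.7*I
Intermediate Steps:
z(v, Y) = √2*√v (z(v, Y) = √(2*v) = √2*√v)
x(g) = I*√10 (x(g) = √2*√(-5) - 1*0 = √2*(I*√5) + 0 = I*√10 + 0 = I*√10)
(x(-3) + B(1))*(183 + 259) = (I*√10 + (-6 - 1*1))*(183 + 259) = (I*√10 + (-6 - 1))*442 = (I*√10 - 7)*442 = (-7 + I*√10)*442 = -3094 + 442*I*√10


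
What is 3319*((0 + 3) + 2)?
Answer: 16595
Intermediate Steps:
3319*((0 + 3) + 2) = 3319*(3 + 2) = 3319*5 = 16595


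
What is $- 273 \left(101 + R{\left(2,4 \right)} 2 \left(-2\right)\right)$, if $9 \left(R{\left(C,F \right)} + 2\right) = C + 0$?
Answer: $- \frac{88543}{3} \approx -29514.0$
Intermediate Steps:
$R{\left(C,F \right)} = -2 + \frac{C}{9}$ ($R{\left(C,F \right)} = -2 + \frac{C + 0}{9} = -2 + \frac{C}{9}$)
$- 273 \left(101 + R{\left(2,4 \right)} 2 \left(-2\right)\right) = - 273 \left(101 + \left(-2 + \frac{1}{9} \cdot 2\right) 2 \left(-2\right)\right) = - 273 \left(101 + \left(-2 + \frac{2}{9}\right) 2 \left(-2\right)\right) = - 273 \left(101 + \left(- \frac{16}{9}\right) 2 \left(-2\right)\right) = - 273 \left(101 - - \frac{64}{9}\right) = - 273 \left(101 + \frac{64}{9}\right) = \left(-273\right) \frac{973}{9} = - \frac{88543}{3}$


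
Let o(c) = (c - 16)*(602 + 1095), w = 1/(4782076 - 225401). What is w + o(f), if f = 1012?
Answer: 7701746765101/4556675 ≈ 1.6902e+6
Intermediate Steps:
w = 1/4556675 ≈ 2.1946e-7
o(c) = -27152 + 1697*c (o(c) = (-16 + c)*1697 = -27152 + 1697*c)
w + o(f) = 1/4556675 + (-27152 + 1697*1012) = 1/4556675 + (-27152 + 1717364) = 1/4556675 + 1690212 = 7701746765101/4556675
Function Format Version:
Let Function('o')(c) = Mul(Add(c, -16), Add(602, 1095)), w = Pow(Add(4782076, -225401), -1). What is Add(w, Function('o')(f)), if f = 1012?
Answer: Rational(7701746765101, 4556675) ≈ 1.6902e+6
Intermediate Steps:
w = Rational(1, 4556675) (w = Pow(4556675, -1) = Rational(1, 4556675) ≈ 2.1946e-7)
Function('o')(c) = Add(-27152, Mul(1697, c)) (Function('o')(c) = Mul(Add(-16, c), 1697) = Add(-27152, Mul(1697, c)))
Add(w, Function('o')(f)) = Add(Rational(1, 4556675), Add(-27152, Mul(1697, 1012))) = Add(Rational(1, 4556675), Add(-27152, 1717364)) = Add(Rational(1, 4556675), 1690212) = Rational(7701746765101, 4556675)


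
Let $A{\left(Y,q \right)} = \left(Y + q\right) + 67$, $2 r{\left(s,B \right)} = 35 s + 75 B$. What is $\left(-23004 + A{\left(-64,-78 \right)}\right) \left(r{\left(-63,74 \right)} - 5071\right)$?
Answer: $\frac{156867963}{2} \approx 7.8434 \cdot 10^{7}$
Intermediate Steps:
$r{\left(s,B \right)} = \frac{35 s}{2} + \frac{75 B}{2}$ ($r{\left(s,B \right)} = \frac{35 s + 75 B}{2} = \frac{35 s}{2} + \frac{75 B}{2}$)
$A{\left(Y,q \right)} = 67 + Y + q$
$\left(-23004 + A{\left(-64,-78 \right)}\right) \left(r{\left(-63,74 \right)} - 5071\right) = \left(-23004 - 75\right) \left(\left(\frac{35}{2} \left(-63\right) + \frac{75}{2} \cdot 74\right) - 5071\right) = \left(-23004 - 75\right) \left(\left(- \frac{2205}{2} + 2775\right) - 5071\right) = - 23079 \left(\frac{3345}{2} - 5071\right) = \left(-23079\right) \left(- \frac{6797}{2}\right) = \frac{156867963}{2}$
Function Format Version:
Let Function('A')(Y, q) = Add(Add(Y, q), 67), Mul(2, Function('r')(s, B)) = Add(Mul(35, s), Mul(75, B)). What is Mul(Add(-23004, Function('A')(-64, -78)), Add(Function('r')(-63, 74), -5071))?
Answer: Rational(156867963, 2) ≈ 7.8434e+7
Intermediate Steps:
Function('r')(s, B) = Add(Mul(Rational(35, 2), s), Mul(Rational(75, 2), B)) (Function('r')(s, B) = Mul(Rational(1, 2), Add(Mul(35, s), Mul(75, B))) = Add(Mul(Rational(35, 2), s), Mul(Rational(75, 2), B)))
Function('A')(Y, q) = Add(67, Y, q)
Mul(Add(-23004, Function('A')(-64, -78)), Add(Function('r')(-63, 74), -5071)) = Mul(Add(-23004, Add(67, -64, -78)), Add(Add(Mul(Rational(35, 2), -63), Mul(Rational(75, 2), 74)), -5071)) = Mul(Add(-23004, -75), Add(Add(Rational(-2205, 2), 2775), -5071)) = Mul(-23079, Add(Rational(3345, 2), -5071)) = Mul(-23079, Rational(-6797, 2)) = Rational(156867963, 2)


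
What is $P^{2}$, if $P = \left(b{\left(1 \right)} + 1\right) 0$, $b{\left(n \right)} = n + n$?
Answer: $0$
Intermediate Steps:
$b{\left(n \right)} = 2 n$
$P = 0$ ($P = \left(2 \cdot 1 + 1\right) 0 = \left(2 + 1\right) 0 = 3 \cdot 0 = 0$)
$P^{2} = 0^{2} = 0$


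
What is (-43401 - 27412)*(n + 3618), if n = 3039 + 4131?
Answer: -763930644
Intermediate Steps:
n = 7170
(-43401 - 27412)*(n + 3618) = (-43401 - 27412)*(7170 + 3618) = -70813*10788 = -763930644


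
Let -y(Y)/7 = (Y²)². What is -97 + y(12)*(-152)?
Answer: 22063007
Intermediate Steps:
y(Y) = -7*Y⁴
-97 + y(12)*(-152) = -97 - 7*12⁴*(-152) = -97 - 7*20736*(-152) = -97 - 145152*(-152) = -97 + 22063104 = 22063007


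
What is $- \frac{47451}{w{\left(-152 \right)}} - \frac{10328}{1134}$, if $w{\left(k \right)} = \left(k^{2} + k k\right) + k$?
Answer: $- \frac{88245967}{8704584} \approx -10.138$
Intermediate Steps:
$w{\left(k \right)} = k + 2 k^{2}$ ($w{\left(k \right)} = \left(k^{2} + k^{2}\right) + k = 2 k^{2} + k = k + 2 k^{2}$)
$- \frac{47451}{w{\left(-152 \right)}} - \frac{10328}{1134} = - \frac{47451}{\left(-152\right) \left(1 + 2 \left(-152\right)\right)} - \frac{10328}{1134} = - \frac{47451}{\left(-152\right) \left(1 - 304\right)} - \frac{5164}{567} = - \frac{47451}{\left(-152\right) \left(-303\right)} - \frac{5164}{567} = - \frac{47451}{46056} - \frac{5164}{567} = \left(-47451\right) \frac{1}{46056} - \frac{5164}{567} = - \frac{15817}{15352} - \frac{5164}{567} = - \frac{88245967}{8704584}$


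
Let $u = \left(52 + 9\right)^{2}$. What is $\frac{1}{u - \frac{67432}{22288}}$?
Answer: $\frac{2786}{10358277} \approx 0.00026896$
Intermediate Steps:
$u = 3721$ ($u = 61^{2} = 3721$)
$\frac{1}{u - \frac{67432}{22288}} = \frac{1}{3721 - \frac{67432}{22288}} = \frac{1}{3721 - \frac{8429}{2786}} = \frac{1}{\frac{10358277}{2786}} = \frac{2786}{10358277}$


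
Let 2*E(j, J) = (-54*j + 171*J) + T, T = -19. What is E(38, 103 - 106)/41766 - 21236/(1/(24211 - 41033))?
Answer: 7460075688290/20883 ≈ 3.5723e+8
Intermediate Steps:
E(j, J) = -19/2 - 27*j + 171*J/2 (E(j, J) = ((-54*j + 171*J) - 19)/2 = (-19 - 54*j + 171*J)/2 = -19/2 - 27*j + 171*J/2)
E(38, 103 - 106)/41766 - 21236/(1/(24211 - 41033)) = (-19/2 - 27*38 + 171*(103 - 106)/2)/41766 - 21236/(1/(24211 - 41033)) = (-19/2 - 1026 + (171/2)*(-3))*(1/41766) - 21236/(1/(-16822)) = (-19/2 - 1026 - 513/2)*(1/41766) - 21236/(-1/16822) = -1292*1/41766 - 21236*(-16822) = -646/20883 + 357231992 = 7460075688290/20883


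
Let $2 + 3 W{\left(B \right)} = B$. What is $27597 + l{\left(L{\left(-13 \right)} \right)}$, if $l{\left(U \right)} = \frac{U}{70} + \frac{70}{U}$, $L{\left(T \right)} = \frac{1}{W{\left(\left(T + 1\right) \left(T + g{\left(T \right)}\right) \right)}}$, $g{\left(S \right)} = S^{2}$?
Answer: $- \frac{6347669029}{393540} \approx -16130.0$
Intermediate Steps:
$W{\left(B \right)} = - \frac{2}{3} + \frac{B}{3}$
$L{\left(T \right)} = \frac{1}{- \frac{2}{3} + \frac{\left(1 + T\right) \left(T + T^{2}\right)}{3}}$ ($L{\left(T \right)} = \frac{1}{- \frac{2}{3} + \frac{\left(T + 1\right) \left(T + T^{2}\right)}{3}} = \frac{1}{- \frac{2}{3} + \frac{\left(1 + T\right) \left(T + T^{2}\right)}{3}}$)
$l{\left(U \right)} = \frac{70}{U} + \frac{U}{70}$ ($l{\left(U \right)} = U \frac{1}{70} + \frac{70}{U} = \frac{U}{70} + \frac{70}{U} = \frac{70}{U} + \frac{U}{70}$)
$27597 + l{\left(L{\left(-13 \right)} \right)} = 27597 + \left(\frac{70}{3 \frac{1}{-2 - 13 + \left(-13\right)^{3} + 2 \left(-13\right)^{2}}} + \frac{3 \frac{1}{-2 - 13 + \left(-13\right)^{3} + 2 \left(-13\right)^{2}}}{70}\right) = 27597 + \left(\frac{70}{3 \frac{1}{-2 - 13 - 2197 + 2 \cdot 169}} + \frac{3 \frac{1}{-2 - 13 - 2197 + 2 \cdot 169}}{70}\right) = 27597 + \left(\frac{70}{3 \frac{1}{-2 - 13 - 2197 + 338}} + \frac{3 \frac{1}{-2 - 13 - 2197 + 338}}{70}\right) = 27597 + \left(\frac{70}{3 \frac{1}{-1874}} + \frac{3 \frac{1}{-1874}}{70}\right) = 27597 + \left(\frac{70}{3 \left(- \frac{1}{1874}\right)} + \frac{3 \left(- \frac{1}{1874}\right)}{70}\right) = 27597 + \left(\frac{70}{- \frac{3}{1874}} + \frac{1}{70} \left(- \frac{3}{1874}\right)\right) = 27597 + \left(70 \left(- \frac{1874}{3}\right) - \frac{3}{131180}\right) = 27597 - \frac{17208192409}{393540} = - \frac{6347669029}{393540}$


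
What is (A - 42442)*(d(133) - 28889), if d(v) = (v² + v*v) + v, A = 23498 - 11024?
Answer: -198448096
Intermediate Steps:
A = 12474
d(v) = v + 2*v² (d(v) = (v² + v²) + v = 2*v² + v = v + 2*v²)
(A - 42442)*(d(133) - 28889) = (12474 - 42442)*(133*(1 + 2*133) - 28889) = -29968*(133*(1 + 266) - 28889) = -29968*(133*267 - 28889) = -29968*(35511 - 28889) = -29968*6622 = -198448096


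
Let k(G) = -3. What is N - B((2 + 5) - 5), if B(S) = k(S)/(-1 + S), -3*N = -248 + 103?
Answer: 154/3 ≈ 51.333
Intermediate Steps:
N = 145/3 (N = -(-248 + 103)/3 = -1/3*(-145) = 145/3 ≈ 48.333)
B(S) = -3/(-1 + S)
N - B((2 + 5) - 5) = 145/3 - (-3)/(-1 + ((2 + 5) - 5)) = 145/3 - (-3)/(-1 + (7 - 5)) = 145/3 - (-3)/(-1 + 2) = 145/3 - (-3)/1 = 145/3 - (-3) = 145/3 - 1*(-3) = 145/3 + 3 = 154/3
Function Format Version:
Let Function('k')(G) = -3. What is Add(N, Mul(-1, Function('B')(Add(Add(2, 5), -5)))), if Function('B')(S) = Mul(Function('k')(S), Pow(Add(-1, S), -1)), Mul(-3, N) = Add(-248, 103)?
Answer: Rational(154, 3) ≈ 51.333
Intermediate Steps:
N = Rational(145, 3) (N = Mul(Rational(-1, 3), Add(-248, 103)) = Mul(Rational(-1, 3), -145) = Rational(145, 3) ≈ 48.333)
Function('B')(S) = Mul(-3, Pow(Add(-1, S), -1))
Add(N, Mul(-1, Function('B')(Add(Add(2, 5), -5)))) = Add(Rational(145, 3), Mul(-1, Mul(-3, Pow(Add(-1, Add(Add(2, 5), -5)), -1)))) = Add(Rational(145, 3), Mul(-1, Mul(-3, Pow(Add(-1, Add(7, -5)), -1)))) = Add(Rational(145, 3), Mul(-1, Mul(-3, Pow(Add(-1, 2), -1)))) = Add(Rational(145, 3), Mul(-1, Mul(-3, Pow(1, -1)))) = Add(Rational(145, 3), Mul(-1, Mul(-3, 1))) = Add(Rational(145, 3), Mul(-1, -3)) = Add(Rational(145, 3), 3) = Rational(154, 3)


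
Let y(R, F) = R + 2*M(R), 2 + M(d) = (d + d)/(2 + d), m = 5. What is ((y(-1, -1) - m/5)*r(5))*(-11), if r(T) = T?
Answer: 550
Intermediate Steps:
M(d) = -2 + 2*d/(2 + d) (M(d) = -2 + (d + d)/(2 + d) = -2 + (2*d)/(2 + d) = -2 + 2*d/(2 + d))
y(R, F) = R - 8/(2 + R) (y(R, F) = R + 2*(-4/(2 + R)) = R - 8/(2 + R))
((y(-1, -1) - m/5)*r(5))*(-11) = (((-8 - (2 - 1))/(2 - 1) - 5/5)*5)*(-11) = (((-8 - 1*1)/1 - 5/5)*5)*(-11) = ((1*(-8 - 1) - 1*1)*5)*(-11) = ((1*(-9) - 1)*5)*(-11) = ((-9 - 1)*5)*(-11) = -10*5*(-11) = -50*(-11) = 550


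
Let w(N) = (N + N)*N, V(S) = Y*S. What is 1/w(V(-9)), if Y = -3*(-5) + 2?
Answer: 1/46818 ≈ 2.1359e-5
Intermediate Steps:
Y = 17 (Y = 15 + 2 = 17)
V(S) = 17*S
w(N) = 2*N**2 (w(N) = (2*N)*N = 2*N**2)
1/w(V(-9)) = 1/(2*(17*(-9))**2) = 1/(2*(-153)**2) = 1/(2*23409) = 1/46818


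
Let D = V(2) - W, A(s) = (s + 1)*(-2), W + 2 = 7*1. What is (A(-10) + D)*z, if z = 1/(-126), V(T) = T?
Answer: -5/42 ≈ -0.11905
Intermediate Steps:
W = 5 (W = -2 + 7*1 = -2 + 7 = 5)
A(s) = -2 - 2*s (A(s) = (1 + s)*(-2) = -2 - 2*s)
z = -1/126 ≈ -0.0079365
D = -3 (D = 2 - 1*5 = 2 - 5 = -3)
(A(-10) + D)*z = ((-2 - 2*(-10)) - 3)*(-1/126) = ((-2 + 20) - 3)*(-1/126) = (18 - 3)*(-1/126) = 15*(-1/126) = -5/42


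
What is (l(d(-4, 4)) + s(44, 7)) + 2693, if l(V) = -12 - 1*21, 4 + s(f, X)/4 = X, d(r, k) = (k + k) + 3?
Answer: 2672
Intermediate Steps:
d(r, k) = 3 + 2*k (d(r, k) = 2*k + 3 = 3 + 2*k)
s(f, X) = -16 + 4*X
l(V) = -33 (l(V) = -12 - 21 = -33)
(l(d(-4, 4)) + s(44, 7)) + 2693 = (-33 + (-16 + 4*7)) + 2693 = (-33 + (-16 + 28)) + 2693 = (-33 + 12) + 2693 = -21 + 2693 = 2672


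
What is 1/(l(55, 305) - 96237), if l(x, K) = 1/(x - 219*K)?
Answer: -66740/6422857381 ≈ -1.0391e-5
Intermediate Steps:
1/(l(55, 305) - 96237) = 1/(1/(55 - 219*305) - 96237) = 1/(1/(55 - 66795) - 96237) = 1/(1/(-66740) - 96237) = 1/(-1/66740 - 96237) = 1/(-6422857381/66740) = -66740/6422857381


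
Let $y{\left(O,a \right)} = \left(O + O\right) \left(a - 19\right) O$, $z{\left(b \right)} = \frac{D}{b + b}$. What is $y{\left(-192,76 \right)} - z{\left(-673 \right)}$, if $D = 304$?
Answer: $\frac{2828279960}{673} \approx 4.2025 \cdot 10^{6}$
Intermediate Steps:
$z{\left(b \right)} = \frac{152}{b}$ ($z{\left(b \right)} = \frac{304}{b + b} = \frac{304}{2 b} = 304 \frac{1}{2 b} = \frac{152}{b}$)
$y{\left(O,a \right)} = 2 O^{2} \left(-19 + a\right)$ ($y{\left(O,a \right)} = 2 O \left(-19 + a\right) O = 2 O^{2} \left(-19 + a\right)$)
$y{\left(-192,76 \right)} - z{\left(-673 \right)} = 2 \left(-192\right)^{2} \left(-19 + 76\right) - \frac{152}{-673} = 2 \cdot 36864 \cdot 57 - 152 \left(- \frac{1}{673}\right) = 4202496 - - \frac{152}{673} = 4202496 + \frac{152}{673} = \frac{2828279960}{673}$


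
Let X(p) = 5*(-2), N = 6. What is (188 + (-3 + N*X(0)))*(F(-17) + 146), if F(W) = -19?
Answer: 15875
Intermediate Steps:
X(p) = -10
(188 + (-3 + N*X(0)))*(F(-17) + 146) = (188 + (-3 + 6*(-10)))*(-19 + 146) = (188 + (-3 - 60))*127 = (188 - 63)*127 = 125*127 = 15875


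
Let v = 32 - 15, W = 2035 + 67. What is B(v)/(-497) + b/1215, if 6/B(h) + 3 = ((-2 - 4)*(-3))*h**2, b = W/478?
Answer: 904646581/250108890885 ≈ 0.0036170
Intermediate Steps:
W = 2102
v = 17
b = 1051/239 (b = 2102/478 = 2102*(1/478) = 1051/239 ≈ 4.3975)
B(h) = 6/(-3 + 18*h**2) (B(h) = 6/(-3 + ((-2 - 4)*(-3))*h**2) = 6/(-3 + (-6*(-3))*h**2) = 6/(-3 + 18*h**2))
B(v)/(-497) + b/1215 = (2/(-1 + 6*17**2))/(-497) + (1051/239)/1215 = (2/(-1 + 6*289))*(-1/497) + (1051/239)*(1/1215) = (2/(-1 + 1734))*(-1/497) + 1051/290385 = (2/1733)*(-1/497) + 1051/290385 = -2/861301 + 1051/290385 = 904646581/250108890885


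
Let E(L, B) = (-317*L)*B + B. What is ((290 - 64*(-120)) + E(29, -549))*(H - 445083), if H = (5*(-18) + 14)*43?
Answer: -2266135430678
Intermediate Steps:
E(L, B) = B - 317*B*L (E(L, B) = -317*B*L + B = B - 317*B*L)
H = -3268 (H = (-90 + 14)*43 = -76*43 = -3268)
((290 - 64*(-120)) + E(29, -549))*(H - 445083) = ((290 - 64*(-120)) - 549*(1 - 317*29))*(-3268 - 445083) = ((290 + 7680) - 549*(1 - 9193))*(-448351) = (7970 - 549*(-9192))*(-448351) = (7970 + 5046408)*(-448351) = 5054378*(-448351) = -2266135430678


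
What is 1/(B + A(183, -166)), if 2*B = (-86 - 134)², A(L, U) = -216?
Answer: 1/23984 ≈ 4.1694e-5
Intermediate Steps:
B = 24200 (B = (-86 - 134)²/2 = (½)*(-220)² = (½)*48400 = 24200)
1/(B + A(183, -166)) = 1/(24200 - 216) = 1/23984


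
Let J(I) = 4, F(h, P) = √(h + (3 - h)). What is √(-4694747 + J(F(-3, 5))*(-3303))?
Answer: 157*I*√191 ≈ 2169.8*I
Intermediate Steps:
F(h, P) = √3
√(-4694747 + J(F(-3, 5))*(-3303)) = √(-4694747 + 4*(-3303)) = √(-4694747 - 13212) = √(-4707959) = 157*I*√191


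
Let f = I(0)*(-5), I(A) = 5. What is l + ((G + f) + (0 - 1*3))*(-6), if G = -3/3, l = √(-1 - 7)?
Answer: 174 + 2*I*√2 ≈ 174.0 + 2.8284*I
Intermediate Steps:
f = -25 (f = 5*(-5) = -25)
l = 2*I*√2 (l = √(-8) = 2*I*√2 ≈ 2.8284*I)
G = -1 (G = -3*⅓ = -1)
l + ((G + f) + (0 - 1*3))*(-6) = 2*I*√2 + ((-1 - 25) + (0 - 1*3))*(-6) = 2*I*√2 + (-26 + (0 - 3))*(-6) = 2*I*√2 + (-26 - 3)*(-6) = 2*I*√2 - 29*(-6) = 2*I*√2 + 174 = 174 + 2*I*√2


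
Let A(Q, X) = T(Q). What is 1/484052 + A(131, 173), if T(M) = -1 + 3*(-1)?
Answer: -1936207/484052 ≈ -4.0000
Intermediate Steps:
T(M) = -4 (T(M) = -1 - 3 = -4)
A(Q, X) = -4
1/484052 + A(131, 173) = 1/484052 - 4 = -1936207/484052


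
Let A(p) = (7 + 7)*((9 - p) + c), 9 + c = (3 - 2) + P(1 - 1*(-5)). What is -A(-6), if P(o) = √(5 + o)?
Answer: -98 - 14*√11 ≈ -144.43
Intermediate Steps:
c = -8 + √11 (c = -9 + ((3 - 2) + √(5 + (1 - 1*(-5)))) = -9 + (1 + √(5 + (1 + 5))) = -9 + (1 + √(5 + 6)) = -9 + (1 + √11) = -8 + √11 ≈ -4.6834)
A(p) = 14 - 14*p + 14*√11 (A(p) = (7 + 7)*((9 - p) + (-8 + √11)) = 14*(1 + √11 - p) = 14 - 14*p + 14*√11)
-A(-6) = -(14 - 14*(-6) + 14*√11) = -(14 + 84 + 14*√11) = -(98 + 14*√11) = -98 - 14*√11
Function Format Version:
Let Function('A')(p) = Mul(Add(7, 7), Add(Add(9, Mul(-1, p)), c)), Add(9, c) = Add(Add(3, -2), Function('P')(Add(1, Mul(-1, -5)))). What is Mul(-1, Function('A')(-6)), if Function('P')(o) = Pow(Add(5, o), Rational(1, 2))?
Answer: Add(-98, Mul(-14, Pow(11, Rational(1, 2)))) ≈ -144.43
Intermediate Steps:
c = Add(-8, Pow(11, Rational(1, 2))) (c = Add(-9, Add(Add(3, -2), Pow(Add(5, Add(1, Mul(-1, -5))), Rational(1, 2)))) = Add(-9, Add(1, Pow(Add(5, Add(1, 5)), Rational(1, 2)))) = Add(-9, Add(1, Pow(Add(5, 6), Rational(1, 2)))) = Add(-9, Add(1, Pow(11, Rational(1, 2)))) = Add(-8, Pow(11, Rational(1, 2))) ≈ -4.6834)
Function('A')(p) = Add(14, Mul(-14, p), Mul(14, Pow(11, Rational(1, 2)))) (Function('A')(p) = Mul(Add(7, 7), Add(Add(9, Mul(-1, p)), Add(-8, Pow(11, Rational(1, 2))))) = Mul(14, Add(1, Pow(11, Rational(1, 2)), Mul(-1, p))) = Add(14, Mul(-14, p), Mul(14, Pow(11, Rational(1, 2)))))
Mul(-1, Function('A')(-6)) = Mul(-1, Add(14, Mul(-14, -6), Mul(14, Pow(11, Rational(1, 2))))) = Mul(-1, Add(14, 84, Mul(14, Pow(11, Rational(1, 2))))) = Mul(-1, Add(98, Mul(14, Pow(11, Rational(1, 2))))) = Add(-98, Mul(-14, Pow(11, Rational(1, 2))))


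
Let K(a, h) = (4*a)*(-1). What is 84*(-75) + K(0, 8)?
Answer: -6300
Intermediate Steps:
K(a, h) = -4*a
84*(-75) + K(0, 8) = 84*(-75) - 4*0 = -6300 + 0 = -6300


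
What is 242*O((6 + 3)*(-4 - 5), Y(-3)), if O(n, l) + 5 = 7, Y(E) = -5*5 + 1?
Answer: 484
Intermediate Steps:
Y(E) = -24 (Y(E) = -25 + 1 = -24)
O(n, l) = 2 (O(n, l) = -5 + 7 = 2)
242*O((6 + 3)*(-4 - 5), Y(-3)) = 242*2 = 484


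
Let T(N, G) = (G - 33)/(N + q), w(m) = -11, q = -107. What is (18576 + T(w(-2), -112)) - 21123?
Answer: -300401/118 ≈ -2545.8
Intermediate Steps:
T(N, G) = (-33 + G)/(-107 + N) (T(N, G) = (G - 33)/(N - 107) = (-33 + G)/(-107 + N))
(18576 + T(w(-2), -112)) - 21123 = (18576 + (-33 - 112)/(-107 - 11)) - 21123 = (18576 - 145/(-118)) - 21123 = (18576 - 1/118*(-145)) - 21123 = (18576 + 145/118) - 21123 = 2192113/118 - 21123 = -300401/118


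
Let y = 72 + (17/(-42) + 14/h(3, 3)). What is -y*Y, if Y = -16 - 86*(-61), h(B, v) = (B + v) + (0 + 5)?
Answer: -88033975/231 ≈ -3.8110e+5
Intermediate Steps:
h(B, v) = 5 + B + v (h(B, v) = (B + v) + 5 = 5 + B + v)
Y = 5230 (Y = -16 + 5246 = 5230)
y = 33665/462 (y = 72 + (17/(-42) + 14/(5 + 3 + 3)) = 72 + (17*(-1/42) + 14/11) = 72 + (-17/42 + 14*(1/11)) = 72 + (-17/42 + 14/11) = 72 + 401/462 = 33665/462 ≈ 72.868)
-y*Y = -33665*5230/462 = -1*88033975/231 = -88033975/231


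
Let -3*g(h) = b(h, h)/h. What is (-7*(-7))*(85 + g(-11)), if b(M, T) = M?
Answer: 12446/3 ≈ 4148.7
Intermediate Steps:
g(h) = -1/3 (g(h) = -h/(3*h) = -1/3*1 = -1/3)
(-7*(-7))*(85 + g(-11)) = (-7*(-7))*(85 - 1/3) = 49*(254/3) = 12446/3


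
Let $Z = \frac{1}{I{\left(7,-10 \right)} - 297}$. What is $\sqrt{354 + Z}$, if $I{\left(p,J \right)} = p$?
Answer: $\frac{\sqrt{29771110}}{290} \approx 18.815$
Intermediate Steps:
$Z = - \frac{1}{290}$ ($Z = \frac{1}{7 - 297} = \frac{1}{-290} = - \frac{1}{290} \approx -0.0034483$)
$\sqrt{354 + Z} = \sqrt{354 - \frac{1}{290}} = \sqrt{\frac{102659}{290}} = \frac{\sqrt{29771110}}{290}$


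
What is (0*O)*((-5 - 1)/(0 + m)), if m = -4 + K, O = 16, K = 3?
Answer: 0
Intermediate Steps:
m = -1 (m = -4 + 3 = -1)
(0*O)*((-5 - 1)/(0 + m)) = (0*16)*((-5 - 1)/(0 - 1)) = 0*(-6/(-1)) = 0*(-6*(-1)) = 0*6 = 0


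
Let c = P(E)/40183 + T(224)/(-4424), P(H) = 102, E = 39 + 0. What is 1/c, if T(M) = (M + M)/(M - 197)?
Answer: -85710339/103898 ≈ -824.95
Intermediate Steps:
E = 39
T(M) = 2*M/(-197 + M) (T(M) = (2*M)/(-197 + M) = 2*M/(-197 + M))
c = -103898/85710339 (c = 102/40183 + (2*224/(-197 + 224))/(-4424) = 102*(1/40183) + (2*224/27)*(-1/4424) = 102/40183 + (2*224*(1/27))*(-1/4424) = 102/40183 + (448/27)*(-1/4424) = 102/40183 - 8/2133 = -103898/85710339 ≈ -0.0012122)
1/c = 1/(-103898/85710339) = -85710339/103898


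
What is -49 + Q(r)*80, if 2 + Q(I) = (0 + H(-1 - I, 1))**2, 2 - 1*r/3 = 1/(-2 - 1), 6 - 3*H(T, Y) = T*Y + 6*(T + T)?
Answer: 966119/9 ≈ 1.0735e+5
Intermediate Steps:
H(T, Y) = 2 - 4*T - T*Y/3 (H(T, Y) = 2 - (T*Y + 6*(T + T))/3 = 2 - (T*Y + 6*(2*T))/3 = 2 - (T*Y + 12*T)/3 = 2 - (12*T + T*Y)/3 = 2 + (-4*T - T*Y/3) = 2 - 4*T - T*Y/3)
r = 7 (r = 6 - 3/(-2 - 1) = 6 - 3/(-3) = 6 - 3*(-1/3) = 6 + 1 = 7)
Q(I) = -2 + (19/3 + 13*I/3)**2 (Q(I) = -2 + (0 + (2 - 4*(-1 - I) - 1/3*(-1 - I)*1))**2 = -2 + (0 + (2 + (4 + 4*I) + (1/3 + I/3)))**2 = -2 + (0 + (19/3 + 13*I/3))**2 = -2 + (19/3 + 13*I/3)**2)
-49 + Q(r)*80 = -49 + (-2 + (19 + 13*7)**2/9)*80 = -49 + (-2 + (19 + 91)**2/9)*80 = -49 + (-2 + (1/9)*110**2)*80 = -49 + (-2 + (1/9)*12100)*80 = -49 + (-2 + 12100/9)*80 = -49 + (12082/9)*80 = -49 + 966560/9 = 966119/9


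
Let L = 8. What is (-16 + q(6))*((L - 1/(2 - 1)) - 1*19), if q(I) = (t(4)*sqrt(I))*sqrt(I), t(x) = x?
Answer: -96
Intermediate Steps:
q(I) = 4*I (q(I) = (4*sqrt(I))*sqrt(I) = 4*I)
(-16 + q(6))*((L - 1/(2 - 1)) - 1*19) = (-16 + 4*6)*((8 - 1/(2 - 1)) - 1*19) = (-16 + 24)*((8 - 1/1) - 19) = 8*((8 - 1*1) - 19) = 8*((8 - 1) - 19) = 8*(7 - 19) = 8*(-12) = -96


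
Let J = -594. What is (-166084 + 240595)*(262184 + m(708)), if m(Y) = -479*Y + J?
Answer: -5777731962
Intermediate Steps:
m(Y) = -594 - 479*Y (m(Y) = -479*Y - 594 = -594 - 479*Y)
(-166084 + 240595)*(262184 + m(708)) = (-166084 + 240595)*(262184 + (-594 - 479*708)) = 74511*(262184 + (-594 - 339132)) = 74511*(262184 - 339726) = 74511*(-77542) = -5777731962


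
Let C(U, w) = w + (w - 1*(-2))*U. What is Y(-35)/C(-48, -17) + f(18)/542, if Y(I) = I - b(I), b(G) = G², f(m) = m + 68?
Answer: -311231/190513 ≈ -1.6336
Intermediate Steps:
f(m) = 68 + m
Y(I) = I - I²
C(U, w) = w + U*(2 + w) (C(U, w) = w + (w + 2)*U = w + (2 + w)*U = w + U*(2 + w))
Y(-35)/C(-48, -17) + f(18)/542 = (-35*(1 - 1*(-35)))/(-17 + 2*(-48) - 48*(-17)) + (68 + 18)/542 = (-35*(1 + 35))/(-17 - 96 + 816) + 86*(1/542) = -35*36/703 + 43/271 = -1260*1/703 + 43/271 = -1260/703 + 43/271 = -311231/190513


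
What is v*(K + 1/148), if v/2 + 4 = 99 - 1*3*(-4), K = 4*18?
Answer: 1140299/74 ≈ 15409.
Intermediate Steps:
K = 72
v = 214 (v = -8 + 2*(99 - 1*3*(-4)) = -8 + 2*(99 - 3*(-4)) = -8 + 2*(99 - 1*(-12)) = -8 + 2*(99 + 12) = -8 + 2*111 = -8 + 222 = 214)
v*(K + 1/148) = 214*(72 + 1/148) = 214*(10657/148) = 1140299/74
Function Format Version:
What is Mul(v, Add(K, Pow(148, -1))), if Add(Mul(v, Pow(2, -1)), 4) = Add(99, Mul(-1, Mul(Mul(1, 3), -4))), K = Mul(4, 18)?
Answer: Rational(1140299, 74) ≈ 15409.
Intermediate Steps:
K = 72
v = 214 (v = Add(-8, Mul(2, Add(99, Mul(-1, Mul(Mul(1, 3), -4))))) = Add(-8, Mul(2, Add(99, Mul(-1, Mul(3, -4))))) = Add(-8, Mul(2, Add(99, Mul(-1, -12)))) = Add(-8, Mul(2, Add(99, 12))) = Add(-8, Mul(2, 111)) = Add(-8, 222) = 214)
Mul(v, Add(K, Pow(148, -1))) = Mul(214, Add(72, Pow(148, -1))) = Mul(214, Add(72, Rational(1, 148))) = Mul(214, Rational(10657, 148)) = Rational(1140299, 74)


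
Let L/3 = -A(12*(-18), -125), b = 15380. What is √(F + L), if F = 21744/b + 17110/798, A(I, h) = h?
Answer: 2*√234100954922730/1534155 ≈ 19.946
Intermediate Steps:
L = 375 (L = 3*(-1*(-125)) = 3*125 = 375)
F = 35062939/1534155 (F = 21744/15380 + 17110/798 = 21744*(1/15380) + 17110*(1/798) = 5436/3845 + 8555/399 = 35062939/1534155 ≈ 22.855)
√(F + L) = √(35062939/1534155 + 375) = √(610371064/1534155) = 2*√234100954922730/1534155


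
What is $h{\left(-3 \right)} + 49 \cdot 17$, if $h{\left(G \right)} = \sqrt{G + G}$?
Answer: $833 + i \sqrt{6} \approx 833.0 + 2.4495 i$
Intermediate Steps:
$h{\left(G \right)} = \sqrt{2} \sqrt{G}$ ($h{\left(G \right)} = \sqrt{2 G} = \sqrt{2} \sqrt{G}$)
$h{\left(-3 \right)} + 49 \cdot 17 = \sqrt{2} \sqrt{-3} + 49 \cdot 17 = \sqrt{2} i \sqrt{3} + 833 = i \sqrt{6} + 833 = 833 + i \sqrt{6}$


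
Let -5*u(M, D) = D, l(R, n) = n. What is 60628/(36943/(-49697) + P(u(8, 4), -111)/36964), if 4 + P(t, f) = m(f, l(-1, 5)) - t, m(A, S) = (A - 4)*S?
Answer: -556868152111120/6971479287 ≈ -79878.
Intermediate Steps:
m(A, S) = S*(-4 + A) (m(A, S) = (-4 + A)*S = S*(-4 + A))
u(M, D) = -D/5
P(t, f) = -24 - t + 5*f (P(t, f) = -4 + (5*(-4 + f) - t) = -4 + ((-20 + 5*f) - t) = -4 + (-20 - t + 5*f) = -24 - t + 5*f)
60628/(36943/(-49697) + P(u(8, 4), -111)/36964) = 60628/(36943/(-49697) + (-24 - (-1)*4/5 + 5*(-111))/36964) = 60628/(36943*(-1/49697) + (-24 - 1*(-4/5) - 555)*(1/36964)) = 60628/(-36943/49697 + (-24 + 4/5 - 555)*(1/36964)) = 60628/(-36943/49697 - 2891/5*1/36964) = 60628/(-36943/49697 - 2891/184820) = 60628/(-6971479287/9184999540) = 60628*(-9184999540/6971479287) = -556868152111120/6971479287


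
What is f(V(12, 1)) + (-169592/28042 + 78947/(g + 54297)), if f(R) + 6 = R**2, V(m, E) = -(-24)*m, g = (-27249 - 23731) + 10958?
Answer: 16599918491937/200149775 ≈ 82938.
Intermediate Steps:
g = -40022 (g = -50980 + 10958 = -40022)
V(m, E) = 24*m
f(R) = -6 + R**2
f(V(12, 1)) + (-169592/28042 + 78947/(g + 54297)) = (-6 + (24*12)**2) + (-169592/28042 + 78947/(-40022 + 54297)) = (-6 + 288**2) + (-169592*1/28042 + 78947/14275) = (-6 + 82944) + (-84796/14021 + 78947*(1/14275)) = 82938 + (-84796/14021 + 78947/14275) = 82938 - 103547013/200149775 = 16599918491937/200149775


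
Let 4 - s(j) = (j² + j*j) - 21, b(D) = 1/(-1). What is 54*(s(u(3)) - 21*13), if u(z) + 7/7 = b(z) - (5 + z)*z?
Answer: -86400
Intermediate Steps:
b(D) = -1
u(z) = -2 - z*(5 + z) (u(z) = -1 + (-1 - (5 + z)*z) = -1 + (-1 - z*(5 + z)) = -2 - z*(5 + z))
s(j) = 25 - 2*j² (s(j) = 4 - ((j² + j*j) - 21) = 4 - ((j² + j²) - 21) = 4 - (2*j² - 21) = 4 - (-21 + 2*j²) = 4 + (21 - 2*j²) = 25 - 2*j²)
54*(s(u(3)) - 21*13) = 54*((25 - 2*(-2 - 1*3² - 5*3)²) - 21*13) = 54*((25 - 2*(-2 - 1*9 - 15)²) - 273) = 54*((25 - 2*(-2 - 9 - 15)²) - 273) = 54*((25 - 2*(-26)²) - 273) = 54*((25 - 2*676) - 273) = 54*((25 - 1352) - 273) = 54*(-1327 - 273) = 54*(-1600) = -86400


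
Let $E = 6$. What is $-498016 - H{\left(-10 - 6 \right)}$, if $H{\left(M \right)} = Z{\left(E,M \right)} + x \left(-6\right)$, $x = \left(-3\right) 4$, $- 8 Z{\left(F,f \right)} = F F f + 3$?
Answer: $- \frac{3985277}{8} \approx -4.9816 \cdot 10^{5}$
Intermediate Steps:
$Z{\left(F,f \right)} = - \frac{3}{8} - \frac{f F^{2}}{8}$ ($Z{\left(F,f \right)} = - \frac{F F f + 3}{8} = - \frac{F^{2} f + 3}{8} = - \frac{f F^{2} + 3}{8} = - \frac{3 + f F^{2}}{8} = - \frac{3}{8} - \frac{f F^{2}}{8}$)
$x = -12$
$H{\left(M \right)} = \frac{573}{8} - \frac{9 M}{2}$ ($H{\left(M \right)} = \left(- \frac{3}{8} - \frac{M 6^{2}}{8}\right) - -72 = \left(- \frac{3}{8} - \frac{1}{8} M 36\right) + 72 = \left(- \frac{3}{8} - \frac{9 M}{2}\right) + 72 = \frac{573}{8} - \frac{9 M}{2}$)
$-498016 - H{\left(-10 - 6 \right)} = -498016 - \left(\frac{573}{8} - \frac{9 \left(-10 - 6\right)}{2}\right) = -498016 - \left(\frac{573}{8} - -72\right) = -498016 - \left(\frac{573}{8} + 72\right) = -498016 - \frac{1149}{8} = - \frac{3985277}{8}$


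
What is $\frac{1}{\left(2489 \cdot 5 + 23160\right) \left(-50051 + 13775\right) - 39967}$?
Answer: $- \frac{1}{1291646947} \approx -7.7421 \cdot 10^{-10}$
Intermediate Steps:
$\frac{1}{\left(2489 \cdot 5 + 23160\right) \left(-50051 + 13775\right) - 39967} = \frac{1}{\left(12445 + 23160\right) \left(-36276\right) - 39967} = \frac{1}{35605 \left(-36276\right) - 39967} = \frac{1}{-1291606980 - 39967} = \frac{1}{-1291646947} = - \frac{1}{1291646947}$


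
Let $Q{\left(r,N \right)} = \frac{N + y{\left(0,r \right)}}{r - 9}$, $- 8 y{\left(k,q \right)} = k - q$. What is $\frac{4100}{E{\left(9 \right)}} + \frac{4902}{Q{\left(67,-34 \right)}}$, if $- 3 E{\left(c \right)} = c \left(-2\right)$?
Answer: $- \frac{6403334}{615} \approx -10412.0$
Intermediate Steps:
$y{\left(k,q \right)} = - \frac{k}{8} + \frac{q}{8}$ ($y{\left(k,q \right)} = - \frac{k - q}{8} = - \frac{k}{8} + \frac{q}{8}$)
$E{\left(c \right)} = \frac{2 c}{3}$ ($E{\left(c \right)} = - \frac{c \left(-2\right)}{3} = - \frac{\left(-2\right) c}{3} = \frac{2 c}{3}$)
$Q{\left(r,N \right)} = \frac{N + \frac{r}{8}}{-9 + r}$ ($Q{\left(r,N \right)} = \frac{N + \left(\left(- \frac{1}{8}\right) 0 + \frac{r}{8}\right)}{r - 9} = \frac{N + \left(0 + \frac{r}{8}\right)}{-9 + r} = \frac{N + \frac{r}{8}}{-9 + r}$)
$\frac{4100}{E{\left(9 \right)}} + \frac{4902}{Q{\left(67,-34 \right)}} = \frac{4100}{\frac{2}{3} \cdot 9} + \frac{4902}{\frac{1}{-9 + 67} \left(-34 + \frac{1}{8} \cdot 67\right)} = \frac{4100}{6} + \frac{4902}{\frac{1}{58} \left(-34 + \frac{67}{8}\right)} = 4100 \cdot \frac{1}{6} + \frac{4902}{\frac{1}{58} \left(- \frac{205}{8}\right)} = \frac{2050}{3} + \frac{4902}{- \frac{205}{464}} = \frac{2050}{3} + 4902 \left(- \frac{464}{205}\right) = \frac{2050}{3} - \frac{2274528}{205} = - \frac{6403334}{615}$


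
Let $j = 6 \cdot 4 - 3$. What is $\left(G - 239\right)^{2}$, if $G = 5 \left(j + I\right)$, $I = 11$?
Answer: $6241$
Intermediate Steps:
$j = 21$ ($j = 24 - 3 = 21$)
$G = 160$ ($G = 5 \left(21 + 11\right) = 5 \cdot 32 = 160$)
$\left(G - 239\right)^{2} = \left(160 - 239\right)^{2} = \left(-79\right)^{2} = 6241$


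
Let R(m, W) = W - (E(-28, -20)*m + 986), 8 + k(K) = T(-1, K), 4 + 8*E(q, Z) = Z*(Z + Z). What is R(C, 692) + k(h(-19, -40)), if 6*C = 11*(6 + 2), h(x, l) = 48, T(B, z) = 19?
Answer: -5227/3 ≈ -1742.3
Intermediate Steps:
E(q, Z) = -½ + Z²/4 (E(q, Z) = -½ + (Z*(Z + Z))/8 = -½ + (Z*(2*Z))/8 = -½ + (2*Z²)/8 = -½ + Z²/4)
k(K) = 11 (k(K) = -8 + 19 = 11)
C = 44/3 (C = (11*(6 + 2))/6 = (11*8)/6 = (⅙)*88 = 44/3 ≈ 14.667)
R(m, W) = -986 + W - 199*m/2 (R(m, W) = W - ((-½ + (¼)*(-20)²)*m + 986) = W - ((-½ + (¼)*400)*m + 986) = W - ((-½ + 100)*m + 986) = W - (199*m/2 + 986) = W - (986 + 199*m/2) = W + (-986 - 199*m/2) = -986 + W - 199*m/2)
R(C, 692) + k(h(-19, -40)) = (-986 + 692 - 199/2*44/3) + 11 = (-986 + 692 - 4378/3) + 11 = -5260/3 + 11 = -5227/3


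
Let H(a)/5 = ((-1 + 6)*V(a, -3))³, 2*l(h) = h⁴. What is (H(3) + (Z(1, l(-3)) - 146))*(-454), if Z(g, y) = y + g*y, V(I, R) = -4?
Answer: 18189510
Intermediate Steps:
l(h) = h⁴/2
H(a) = -40000 (H(a) = 5*((-1 + 6)*(-4))³ = 5*(5*(-4))³ = 5*(-20)³ = 5*(-8000) = -40000)
(H(3) + (Z(1, l(-3)) - 146))*(-454) = (-40000 + (((½)*(-3)⁴)*(1 + 1) - 146))*(-454) = (-40000 + (((½)*81)*2 - 146))*(-454) = (-40000 + ((81/2)*2 - 146))*(-454) = (-40000 + (81 - 146))*(-454) = (-40000 - 65)*(-454) = -40065*(-454) = 18189510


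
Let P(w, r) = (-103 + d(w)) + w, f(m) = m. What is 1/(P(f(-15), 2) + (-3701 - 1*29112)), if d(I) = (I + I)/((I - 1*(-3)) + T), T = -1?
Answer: -13/428073 ≈ -3.0369e-5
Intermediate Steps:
d(I) = 2*I/(2 + I) (d(I) = (I + I)/((I - 1*(-3)) - 1) = (2*I)/((I + 3) - 1) = (2*I)/((3 + I) - 1) = (2*I)/(2 + I) = 2*I/(2 + I))
P(w, r) = -103 + w + 2*w/(2 + w) (P(w, r) = (-103 + 2*w/(2 + w)) + w = -103 + w + 2*w/(2 + w))
1/(P(f(-15), 2) + (-3701 - 1*29112)) = 1/((-206 + (-15)² - 99*(-15))/(2 - 15) + (-3701 - 1*29112)) = 1/((-206 + 225 + 1485)/(-13) + (-3701 - 29112)) = 1/(-1/13*1504 - 32813) = 1/(-1504/13 - 32813) = 1/(-428073/13) = -13/428073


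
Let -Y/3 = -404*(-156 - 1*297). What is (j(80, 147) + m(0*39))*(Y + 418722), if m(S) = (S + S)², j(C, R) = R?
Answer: -19156158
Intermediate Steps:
Y = -549036 (Y = -(-1212)*(-156 - 1*297) = -(-1212)*(-156 - 297) = -(-1212)*(-453) = -3*183012 = -549036)
m(S) = 4*S² (m(S) = (2*S)² = 4*S²)
(j(80, 147) + m(0*39))*(Y + 418722) = (147 + 4*(0*39)²)*(-549036 + 418722) = (147 + 4*0²)*(-130314) = (147 + 4*0)*(-130314) = (147 + 0)*(-130314) = 147*(-130314) = -19156158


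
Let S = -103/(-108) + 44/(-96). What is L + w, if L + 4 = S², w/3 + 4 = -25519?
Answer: -3572578439/46656 ≈ -76573.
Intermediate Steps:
w = -76569 (w = -12 + 3*(-25519) = -12 - 76557 = -76569)
S = 107/216 (S = -103*(-1/108) + 44*(-1/96) = 103/108 - 11/24 = 107/216 ≈ 0.49537)
L = -175175/46656 (L = -4 + (107/216)² = -4 + 11449/46656 = -175175/46656 ≈ -3.7546)
L + w = -175175/46656 - 76569 = -3572578439/46656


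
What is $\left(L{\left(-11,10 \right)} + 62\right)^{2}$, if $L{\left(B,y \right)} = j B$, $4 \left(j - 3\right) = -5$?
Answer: $\frac{29241}{16} \approx 1827.6$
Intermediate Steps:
$j = \frac{7}{4}$ ($j = 3 + \frac{1}{4} \left(-5\right) = 3 - \frac{5}{4} = \frac{7}{4} \approx 1.75$)
$L{\left(B,y \right)} = \frac{7 B}{4}$
$\left(L{\left(-11,10 \right)} + 62\right)^{2} = \left(\frac{7}{4} \left(-11\right) + 62\right)^{2} = \left(- \frac{77}{4} + 62\right)^{2} = \left(\frac{171}{4}\right)^{2} = \frac{29241}{16}$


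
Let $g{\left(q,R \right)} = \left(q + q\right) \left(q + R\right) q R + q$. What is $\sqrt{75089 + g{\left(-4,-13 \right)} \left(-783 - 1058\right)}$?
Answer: $i \sqrt{12937099} \approx 3596.8 i$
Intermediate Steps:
$g{\left(q,R \right)} = q + 2 R q^{2} \left(R + q\right)$ ($g{\left(q,R \right)} = 2 q \left(R + q\right) q R + q = 2 q^{2} \left(R + q\right) R + q = 2 R q^{2} \left(R + q\right) + q = q + 2 R q^{2} \left(R + q\right)$)
$\sqrt{75089 + g{\left(-4,-13 \right)} \left(-783 - 1058\right)} = \sqrt{75089 + - 4 \left(1 + 2 \left(-13\right) \left(-4\right)^{2} + 2 \left(-4\right) \left(-13\right)^{2}\right) \left(-783 - 1058\right)} = \sqrt{75089 + - 4 \left(1 + 2 \left(-13\right) 16 + 2 \left(-4\right) 169\right) \left(-1841\right)} = \sqrt{75089 + - 4 \left(1 - 416 - 1352\right) \left(-1841\right)} = \sqrt{75089 + \left(-4\right) \left(-1767\right) \left(-1841\right)} = \sqrt{75089 + 7068 \left(-1841\right)} = \sqrt{75089 - 13012188} = \sqrt{-12937099} = i \sqrt{12937099}$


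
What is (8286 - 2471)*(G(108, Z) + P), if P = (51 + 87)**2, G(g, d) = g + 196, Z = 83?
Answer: 112508620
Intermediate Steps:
G(g, d) = 196 + g
P = 19044 (P = 138**2 = 19044)
(8286 - 2471)*(G(108, Z) + P) = (8286 - 2471)*((196 + 108) + 19044) = 5815*(304 + 19044) = 5815*19348 = 112508620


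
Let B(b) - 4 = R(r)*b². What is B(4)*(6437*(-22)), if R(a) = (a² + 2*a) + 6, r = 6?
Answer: -122920952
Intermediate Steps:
R(a) = 6 + a² + 2*a
B(b) = 4 + 54*b² (B(b) = 4 + (6 + 6² + 2*6)*b² = 4 + (6 + 36 + 12)*b² = 4 + 54*b²)
B(4)*(6437*(-22)) = (4 + 54*4²)*(6437*(-22)) = (4 + 54*16)*(-141614) = (4 + 864)*(-141614) = 868*(-141614) = -122920952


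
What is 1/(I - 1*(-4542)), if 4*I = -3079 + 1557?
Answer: 2/8323 ≈ 0.00024030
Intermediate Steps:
I = -761/2 (I = (-3079 + 1557)/4 = (¼)*(-1522) = -761/2 ≈ -380.50)
1/(I - 1*(-4542)) = 1/(-761/2 - 1*(-4542)) = 1/(-761/2 + 4542) = 1/(8323/2) = 2/8323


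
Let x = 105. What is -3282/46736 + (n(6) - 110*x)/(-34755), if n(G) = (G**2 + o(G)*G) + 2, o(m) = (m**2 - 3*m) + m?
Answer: 29802067/116022120 ≈ 0.25687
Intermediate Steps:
o(m) = m**2 - 2*m
n(G) = 2 + G**2 + G**2*(-2 + G) (n(G) = (G**2 + (G*(-2 + G))*G) + 2 = (G**2 + G**2*(-2 + G)) + 2 = 2 + G**2 + G**2*(-2 + G))
-3282/46736 + (n(6) - 110*x)/(-34755) = -3282/46736 + ((2 + 6**3 - 1*6**2) - 110*105)/(-34755) = -3282*1/46736 + ((2 + 216 - 1*36) - 11550)*(-1/34755) = -1641/23368 + ((2 + 216 - 36) - 11550)*(-1/34755) = -1641/23368 + (182 - 11550)*(-1/34755) = -1641/23368 - 11368*(-1/34755) = -1641/23368 + 1624/4965 = 29802067/116022120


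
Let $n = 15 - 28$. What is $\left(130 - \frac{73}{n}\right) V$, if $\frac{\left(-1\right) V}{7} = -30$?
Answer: $\frac{370230}{13} \approx 28479.0$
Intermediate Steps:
$V = 210$ ($V = \left(-7\right) \left(-30\right) = 210$)
$n = -13$
$\left(130 - \frac{73}{n}\right) V = \left(130 - \frac{73}{-13}\right) 210 = \left(130 - - \frac{73}{13}\right) 210 = \left(130 + \frac{73}{13}\right) 210 = \frac{1763}{13} \cdot 210 = \frac{370230}{13}$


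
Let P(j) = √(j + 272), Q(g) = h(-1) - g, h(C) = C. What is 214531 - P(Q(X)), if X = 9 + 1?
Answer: 214531 - 3*√29 ≈ 2.1451e+5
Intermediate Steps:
X = 10
Q(g) = -1 - g
P(j) = √(272 + j)
214531 - P(Q(X)) = 214531 - √(272 + (-1 - 1*10)) = 214531 - √(272 + (-1 - 10)) = 214531 - √(272 - 11) = 214531 - √261 = 214531 - 3*√29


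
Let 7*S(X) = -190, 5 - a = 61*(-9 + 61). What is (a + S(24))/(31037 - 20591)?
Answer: -7453/24374 ≈ -0.30578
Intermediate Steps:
a = -3167 (a = 5 - 61*(-9 + 61) = 5 - 61*52 = 5 - 1*3172 = 5 - 3172 = -3167)
S(X) = -190/7 (S(X) = (1/7)*(-190) = -190/7)
(a + S(24))/(31037 - 20591) = (-3167 - 190/7)/(31037 - 20591) = -22359/7/10446 = -22359/7*1/10446 = -7453/24374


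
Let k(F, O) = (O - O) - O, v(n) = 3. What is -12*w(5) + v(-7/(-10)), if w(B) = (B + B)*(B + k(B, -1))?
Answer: -717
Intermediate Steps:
k(F, O) = -O (k(F, O) = 0 - O = -O)
w(B) = 2*B*(1 + B) (w(B) = (B + B)*(B - 1*(-1)) = (2*B)*(B + 1) = (2*B)*(1 + B) = 2*B*(1 + B))
-12*w(5) + v(-7/(-10)) = -24*5*(1 + 5) + 3 = -24*5*6 + 3 = -12*60 + 3 = -720 + 3 = -717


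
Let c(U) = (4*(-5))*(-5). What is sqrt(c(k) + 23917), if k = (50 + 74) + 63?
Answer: sqrt(24017) ≈ 154.97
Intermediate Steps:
k = 187 (k = 124 + 63 = 187)
c(U) = 100 (c(U) = -20*(-5) = 100)
sqrt(c(k) + 23917) = sqrt(100 + 23917) = sqrt(24017)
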